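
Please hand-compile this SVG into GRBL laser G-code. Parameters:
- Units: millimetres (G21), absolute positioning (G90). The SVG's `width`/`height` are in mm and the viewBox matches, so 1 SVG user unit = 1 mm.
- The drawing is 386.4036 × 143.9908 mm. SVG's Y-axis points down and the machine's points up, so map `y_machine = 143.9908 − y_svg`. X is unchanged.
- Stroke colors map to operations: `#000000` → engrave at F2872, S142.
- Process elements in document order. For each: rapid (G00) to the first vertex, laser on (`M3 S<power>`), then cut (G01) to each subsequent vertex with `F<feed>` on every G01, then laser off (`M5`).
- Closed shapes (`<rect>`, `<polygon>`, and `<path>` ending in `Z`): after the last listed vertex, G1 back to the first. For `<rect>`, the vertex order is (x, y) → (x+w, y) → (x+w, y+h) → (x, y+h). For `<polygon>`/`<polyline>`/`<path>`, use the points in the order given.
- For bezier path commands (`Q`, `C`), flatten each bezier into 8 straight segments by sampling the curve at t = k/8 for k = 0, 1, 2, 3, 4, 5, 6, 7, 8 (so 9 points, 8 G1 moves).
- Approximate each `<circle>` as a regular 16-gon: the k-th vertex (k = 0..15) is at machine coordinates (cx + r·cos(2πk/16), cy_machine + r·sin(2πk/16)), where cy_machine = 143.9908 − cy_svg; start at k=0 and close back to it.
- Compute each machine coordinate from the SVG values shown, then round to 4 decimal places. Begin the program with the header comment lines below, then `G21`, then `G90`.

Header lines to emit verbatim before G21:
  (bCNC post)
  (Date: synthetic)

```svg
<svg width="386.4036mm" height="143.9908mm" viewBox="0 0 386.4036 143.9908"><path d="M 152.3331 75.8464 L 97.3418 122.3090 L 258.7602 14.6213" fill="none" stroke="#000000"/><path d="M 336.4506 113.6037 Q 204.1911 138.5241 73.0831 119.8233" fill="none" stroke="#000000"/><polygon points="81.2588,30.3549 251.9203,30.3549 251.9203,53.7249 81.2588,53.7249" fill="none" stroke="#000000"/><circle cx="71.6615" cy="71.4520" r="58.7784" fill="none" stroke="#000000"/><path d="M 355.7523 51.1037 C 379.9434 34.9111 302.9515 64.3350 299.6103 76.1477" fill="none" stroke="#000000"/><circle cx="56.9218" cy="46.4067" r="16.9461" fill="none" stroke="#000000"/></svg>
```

1 u = 1 mm; y_m = 143.9908 − y.

[1] `<path>` open polyline, #000000→engrave S142 F2872: (152.3331,68.1444) → (97.3418,21.6818) → (258.7602,129.3695)

[2] `<path>` quadratic bezier, #000000→engrave S142 F2872: (336.4506,30.3871) → (303.4037,24.8386) → (270.3928,20.6532) → (237.4179,17.8310) → (204.4790,16.3720) → (171.5760,16.2761) → (138.7091,17.5434) → (105.8781,20.1739) → (73.0831,24.1675)

[3] `<polygon>` rectangle, #000000→engrave S142 F2872: (81.2588,113.6359) → (251.9203,113.6359) → (251.9203,90.2659) → (81.2588,90.2659) → (81.2588,113.6359) (closed)

[4] `<circle>` circle, #000000→engrave S142 F2872: (130.4399,72.5388) → (125.9657,95.0323) → (113.2241,114.1014) → (94.1550,126.8430) → (71.6615,131.3172) → (49.1680,126.8430) → (30.0989,114.1014) → (17.3573,95.0323) → (12.8831,72.5388) → (17.3573,50.0453) → (30.0989,30.9762) → (49.1680,18.2346) → (71.6615,13.7604) → (94.1550,18.2346) → (113.2241,30.9762) → (125.9657,50.0453) → (130.4399,72.5388) (closed)

[5] `<path>` cubic bezier, #000000→engrave S142 F2872: (355.7523,92.8871) → (360.4225,96.9445) → (357.6556,97.4664) → (349.5005,95.1936) → (338.0059,90.8671) → (325.2208,85.2278) → (313.1939,79.0168) → (303.9742,72.9749) → (299.6103,67.8431)

[6] `<circle>` circle, #000000→engrave S142 F2872: (73.8679,97.5841) → (72.5780,104.0691) → (68.9045,109.5668) → (63.4068,113.2403) → (56.9218,114.5302) → (50.4368,113.2403) → (44.9391,109.5668) → (41.2656,104.0691) → (39.9757,97.5841) → (41.2656,91.0991) → (44.9391,85.6014) → (50.4368,81.9279) → (56.9218,80.6380) → (63.4068,81.9279) → (68.9045,85.6014) → (72.5780,91.0991) → (73.8679,97.5841) (closed)

(bCNC post)
(Date: synthetic)
G21
G90
G00 X152.3331 Y68.1444
M3 S142
G01 X97.3418 Y21.6818 F2872
G01 X258.7602 Y129.3695 F2872
M5
G00 X336.4506 Y30.3871
M3 S142
G01 X303.4037 Y24.8386 F2872
G01 X270.3928 Y20.6532 F2872
G01 X237.4179 Y17.8310 F2872
G01 X204.4790 Y16.3720 F2872
G01 X171.5760 Y16.2761 F2872
G01 X138.7091 Y17.5434 F2872
G01 X105.8781 Y20.1739 F2872
G01 X73.0831 Y24.1675 F2872
M5
G00 X81.2588 Y113.6359
M3 S142
G01 X251.9203 Y113.6359 F2872
G01 X251.9203 Y90.2659 F2872
G01 X81.2588 Y90.2659 F2872
G01 X81.2588 Y113.6359 F2872
M5
G00 X130.4399 Y72.5388
M3 S142
G01 X125.9657 Y95.0323 F2872
G01 X113.2241 Y114.1014 F2872
G01 X94.1550 Y126.8430 F2872
G01 X71.6615 Y131.3172 F2872
G01 X49.1680 Y126.8430 F2872
G01 X30.0989 Y114.1014 F2872
G01 X17.3573 Y95.0323 F2872
G01 X12.8831 Y72.5388 F2872
G01 X17.3573 Y50.0453 F2872
G01 X30.0989 Y30.9762 F2872
G01 X49.1680 Y18.2346 F2872
G01 X71.6615 Y13.7604 F2872
G01 X94.1550 Y18.2346 F2872
G01 X113.2241 Y30.9762 F2872
G01 X125.9657 Y50.0453 F2872
G01 X130.4399 Y72.5388 F2872
M5
G00 X355.7523 Y92.8871
M3 S142
G01 X360.4225 Y96.9445 F2872
G01 X357.6556 Y97.4664 F2872
G01 X349.5005 Y95.1936 F2872
G01 X338.0059 Y90.8671 F2872
G01 X325.2208 Y85.2278 F2872
G01 X313.1939 Y79.0168 F2872
G01 X303.9742 Y72.9749 F2872
G01 X299.6103 Y67.8431 F2872
M5
G00 X73.8679 Y97.5841
M3 S142
G01 X72.5780 Y104.0691 F2872
G01 X68.9045 Y109.5668 F2872
G01 X63.4068 Y113.2403 F2872
G01 X56.9218 Y114.5302 F2872
G01 X50.4368 Y113.2403 F2872
G01 X44.9391 Y109.5668 F2872
G01 X41.2656 Y104.0691 F2872
G01 X39.9757 Y97.5841 F2872
G01 X41.2656 Y91.0991 F2872
G01 X44.9391 Y85.6014 F2872
G01 X50.4368 Y81.9279 F2872
G01 X56.9218 Y80.6380 F2872
G01 X63.4068 Y81.9279 F2872
G01 X68.9045 Y85.6014 F2872
G01 X72.5780 Y91.0991 F2872
G01 X73.8679 Y97.5841 F2872
M5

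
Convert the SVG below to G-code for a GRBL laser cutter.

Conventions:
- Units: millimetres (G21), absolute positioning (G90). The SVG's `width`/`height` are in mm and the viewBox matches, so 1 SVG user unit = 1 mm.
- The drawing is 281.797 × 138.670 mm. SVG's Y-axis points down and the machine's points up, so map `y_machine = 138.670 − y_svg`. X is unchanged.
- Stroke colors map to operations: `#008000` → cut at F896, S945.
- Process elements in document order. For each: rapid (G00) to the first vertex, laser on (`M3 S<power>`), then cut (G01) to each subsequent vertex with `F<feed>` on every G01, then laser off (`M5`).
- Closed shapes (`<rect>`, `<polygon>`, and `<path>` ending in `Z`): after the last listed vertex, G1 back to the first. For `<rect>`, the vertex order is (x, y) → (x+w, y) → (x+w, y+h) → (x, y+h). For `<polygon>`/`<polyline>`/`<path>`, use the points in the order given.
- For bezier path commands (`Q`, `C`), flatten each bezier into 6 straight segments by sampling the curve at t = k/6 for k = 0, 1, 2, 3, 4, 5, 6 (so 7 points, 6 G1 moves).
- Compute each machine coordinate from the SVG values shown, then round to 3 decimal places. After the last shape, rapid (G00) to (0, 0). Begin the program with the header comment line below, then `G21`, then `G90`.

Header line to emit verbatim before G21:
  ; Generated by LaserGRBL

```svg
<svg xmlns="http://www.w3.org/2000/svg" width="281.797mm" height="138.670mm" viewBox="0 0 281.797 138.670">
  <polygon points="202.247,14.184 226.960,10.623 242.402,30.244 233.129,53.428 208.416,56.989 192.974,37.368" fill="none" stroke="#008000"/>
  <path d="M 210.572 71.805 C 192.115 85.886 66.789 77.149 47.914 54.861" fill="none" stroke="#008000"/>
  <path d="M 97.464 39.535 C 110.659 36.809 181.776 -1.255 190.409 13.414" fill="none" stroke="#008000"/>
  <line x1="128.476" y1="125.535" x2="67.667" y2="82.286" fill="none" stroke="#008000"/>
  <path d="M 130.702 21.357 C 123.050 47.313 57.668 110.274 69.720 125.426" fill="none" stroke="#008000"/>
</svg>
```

; Generated by LaserGRBL
G21
G90
G00 X202.247 Y124.486
M3 S945
G01 X226.960 Y128.047 F896
G01 X242.402 Y108.426 F896
G01 X233.129 Y85.242 F896
G01 X208.416 Y81.681 F896
G01 X192.974 Y101.302 F896
G01 X202.247 Y124.486 F896
M5
G00 X210.572 Y66.865
M3 S945
G01 X193.425 Y61.683 F896
G01 X164.393 Y60.047 F896
G01 X129.400 Y61.699 F896
G01 X94.372 Y66.381 F896
G01 X65.235 Y73.837 F896
G01 X47.914 Y83.809 F896
M5
G00 X97.464 Y99.135
M3 S945
G01 X108.331 Y103.035 F896
G01 X125.507 Y110.378 F896
G01 X145.647 Y118.719 F896
G01 X165.407 Y125.609 F896
G01 X181.443 Y128.604 F896
G01 X190.409 Y125.256 F896
M5
G00 X128.476 Y13.135
M3 S945
G01 X67.667 Y56.384 F896
M5
G00 X130.702 Y117.313
M3 S945
G01 X122.691 Y101.644 F896
G01 X108.813 Y82.163 F896
G01 X92.822 Y61.227 F896
G01 X78.473 Y41.191 F896
G01 X69.521 Y24.411 F896
G01 X69.720 Y13.244 F896
M5
G00 X0.000 Y0.000

1 u = 1 mm; y_m = 138.670 − y.

[1] `<polygon>` regular polygon, #008000→cut S945 F896: (202.247,124.486) → (226.960,128.047) → (242.402,108.426) → (233.129,85.242) → (208.416,81.681) → (192.974,101.302) → (202.247,124.486) (closed)

[2] `<path>` cubic bezier, #008000→cut S945 F896: (210.572,66.865) → (193.425,61.683) → (164.393,60.047) → (129.400,61.699) → (94.372,66.381) → (65.235,73.837) → (47.914,83.809)

[3] `<path>` cubic bezier, #008000→cut S945 F896: (97.464,99.135) → (108.331,103.035) → (125.507,110.378) → (145.647,118.719) → (165.407,125.609) → (181.443,128.604) → (190.409,125.256)

[4] `<line>` line segment, #008000→cut S945 F896: (128.476,13.135) → (67.667,56.384)

[5] `<path>` cubic bezier, #008000→cut S945 F896: (130.702,117.313) → (122.691,101.644) → (108.813,82.163) → (92.822,61.227) → (78.473,41.191) → (69.521,24.411) → (69.720,13.244)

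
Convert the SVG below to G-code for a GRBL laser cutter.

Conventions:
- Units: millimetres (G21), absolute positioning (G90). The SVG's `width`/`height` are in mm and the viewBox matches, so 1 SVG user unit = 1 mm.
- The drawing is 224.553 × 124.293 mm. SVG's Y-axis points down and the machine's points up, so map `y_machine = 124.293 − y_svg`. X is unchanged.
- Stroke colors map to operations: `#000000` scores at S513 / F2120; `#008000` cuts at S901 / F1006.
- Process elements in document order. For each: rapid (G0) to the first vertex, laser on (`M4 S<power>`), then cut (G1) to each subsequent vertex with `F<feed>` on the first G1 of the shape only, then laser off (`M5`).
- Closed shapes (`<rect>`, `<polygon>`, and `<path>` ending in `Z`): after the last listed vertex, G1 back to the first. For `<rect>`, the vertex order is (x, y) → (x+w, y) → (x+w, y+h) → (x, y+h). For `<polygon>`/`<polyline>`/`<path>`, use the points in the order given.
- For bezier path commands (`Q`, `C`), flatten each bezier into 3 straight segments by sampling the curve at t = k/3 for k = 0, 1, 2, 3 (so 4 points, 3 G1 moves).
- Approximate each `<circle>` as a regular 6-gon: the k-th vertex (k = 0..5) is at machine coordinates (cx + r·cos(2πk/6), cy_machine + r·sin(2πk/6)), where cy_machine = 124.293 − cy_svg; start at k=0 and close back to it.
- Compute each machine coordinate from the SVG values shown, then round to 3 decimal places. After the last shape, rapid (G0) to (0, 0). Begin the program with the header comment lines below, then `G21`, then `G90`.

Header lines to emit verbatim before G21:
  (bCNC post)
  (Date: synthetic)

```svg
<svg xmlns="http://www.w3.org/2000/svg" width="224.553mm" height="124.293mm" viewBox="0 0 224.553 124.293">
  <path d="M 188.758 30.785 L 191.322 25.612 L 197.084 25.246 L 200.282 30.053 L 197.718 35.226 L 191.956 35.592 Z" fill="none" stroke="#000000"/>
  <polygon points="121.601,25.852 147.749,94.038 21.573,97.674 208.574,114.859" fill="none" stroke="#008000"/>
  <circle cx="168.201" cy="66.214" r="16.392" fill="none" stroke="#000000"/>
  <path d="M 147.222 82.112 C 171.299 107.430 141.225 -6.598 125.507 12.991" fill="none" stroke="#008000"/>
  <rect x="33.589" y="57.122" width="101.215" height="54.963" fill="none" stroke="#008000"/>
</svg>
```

1 u = 1 mm; y_m = 124.293 − y.

[1] `<path>` regular polygon, #000000→score S513 F2120: (188.758,93.508) → (191.322,98.681) → (197.084,99.047) → (200.282,94.240) → (197.718,89.067) → (191.956,88.701) → (188.758,93.508) (closed)

[2] `<polygon>` closed polygon, #008000→cut S901 F1006: (121.601,98.441) → (147.749,30.255) → (21.573,26.619) → (208.574,9.434) → (121.601,98.441) (closed)

[3] `<circle>` circle, #000000→score S513 F2120: (184.593,58.079) → (176.397,72.275) → (160.005,72.275) → (151.809,58.079) → (160.005,43.883) → (176.397,43.883) → (184.593,58.079) (closed)

[4] `<path>` cubic bezier, #008000→cut S901 F1006: (147.222,42.181) → (155.786,53.202) → (143.473,96.462) → (125.507,111.302)

[5] `<rect>` rectangle, #008000→cut S901 F1006: (33.589,67.171) → (134.804,67.171) → (134.804,12.208) → (33.589,12.208) → (33.589,67.171) (closed)

(bCNC post)
(Date: synthetic)
G21
G90
G0 X188.758 Y93.508
M4 S513
G1 X191.322 Y98.681 F2120
G1 X197.084 Y99.047
G1 X200.282 Y94.240
G1 X197.718 Y89.067
G1 X191.956 Y88.701
G1 X188.758 Y93.508
M5
G0 X121.601 Y98.441
M4 S901
G1 X147.749 Y30.255 F1006
G1 X21.573 Y26.619
G1 X208.574 Y9.434
G1 X121.601 Y98.441
M5
G0 X184.593 Y58.079
M4 S513
G1 X176.397 Y72.275 F2120
G1 X160.005 Y72.275
G1 X151.809 Y58.079
G1 X160.005 Y43.883
G1 X176.397 Y43.883
G1 X184.593 Y58.079
M5
G0 X147.222 Y42.181
M4 S901
G1 X155.786 Y53.202 F1006
G1 X143.473 Y96.462
G1 X125.507 Y111.302
M5
G0 X33.589 Y67.171
M4 S901
G1 X134.804 Y67.171 F1006
G1 X134.804 Y12.208
G1 X33.589 Y12.208
G1 X33.589 Y67.171
M5
G0 X0.000 Y0.000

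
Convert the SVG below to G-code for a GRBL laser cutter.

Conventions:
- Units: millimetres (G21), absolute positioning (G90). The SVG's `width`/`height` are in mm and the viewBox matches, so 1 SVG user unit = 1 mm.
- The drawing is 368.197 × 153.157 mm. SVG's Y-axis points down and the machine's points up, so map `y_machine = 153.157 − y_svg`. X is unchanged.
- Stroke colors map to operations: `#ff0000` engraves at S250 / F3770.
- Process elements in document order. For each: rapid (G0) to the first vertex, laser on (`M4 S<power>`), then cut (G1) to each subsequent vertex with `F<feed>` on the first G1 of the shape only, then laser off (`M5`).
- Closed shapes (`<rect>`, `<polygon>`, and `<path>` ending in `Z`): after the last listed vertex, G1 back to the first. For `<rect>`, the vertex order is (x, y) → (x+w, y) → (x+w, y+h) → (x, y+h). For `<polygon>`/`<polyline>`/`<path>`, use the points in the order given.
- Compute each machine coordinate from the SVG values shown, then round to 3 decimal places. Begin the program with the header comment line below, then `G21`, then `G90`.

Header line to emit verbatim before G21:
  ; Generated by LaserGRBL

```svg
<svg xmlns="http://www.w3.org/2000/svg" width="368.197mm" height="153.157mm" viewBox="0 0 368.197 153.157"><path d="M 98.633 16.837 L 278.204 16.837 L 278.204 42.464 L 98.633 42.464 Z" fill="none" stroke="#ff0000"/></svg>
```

; Generated by LaserGRBL
G21
G90
G0 X98.633 Y136.320
M4 S250
G1 X278.204 Y136.320 F3770
G1 X278.204 Y110.693
G1 X98.633 Y110.693
G1 X98.633 Y136.320
M5

viewBox `0 0 368.197 153.157` with mm width/height → 1 unit = 1 mm. Flip: y_m = 153.157 − y_svg.

**Shape 1** — `<path>` rectangle, stroke `#ff0000` → engrave (S250, F3770). Machine vertices: (98.633,136.320) → (278.204,136.320) → (278.204,110.693) → (98.633,110.693) → (98.633,136.320). Closed: final G1 returns to the first vertex.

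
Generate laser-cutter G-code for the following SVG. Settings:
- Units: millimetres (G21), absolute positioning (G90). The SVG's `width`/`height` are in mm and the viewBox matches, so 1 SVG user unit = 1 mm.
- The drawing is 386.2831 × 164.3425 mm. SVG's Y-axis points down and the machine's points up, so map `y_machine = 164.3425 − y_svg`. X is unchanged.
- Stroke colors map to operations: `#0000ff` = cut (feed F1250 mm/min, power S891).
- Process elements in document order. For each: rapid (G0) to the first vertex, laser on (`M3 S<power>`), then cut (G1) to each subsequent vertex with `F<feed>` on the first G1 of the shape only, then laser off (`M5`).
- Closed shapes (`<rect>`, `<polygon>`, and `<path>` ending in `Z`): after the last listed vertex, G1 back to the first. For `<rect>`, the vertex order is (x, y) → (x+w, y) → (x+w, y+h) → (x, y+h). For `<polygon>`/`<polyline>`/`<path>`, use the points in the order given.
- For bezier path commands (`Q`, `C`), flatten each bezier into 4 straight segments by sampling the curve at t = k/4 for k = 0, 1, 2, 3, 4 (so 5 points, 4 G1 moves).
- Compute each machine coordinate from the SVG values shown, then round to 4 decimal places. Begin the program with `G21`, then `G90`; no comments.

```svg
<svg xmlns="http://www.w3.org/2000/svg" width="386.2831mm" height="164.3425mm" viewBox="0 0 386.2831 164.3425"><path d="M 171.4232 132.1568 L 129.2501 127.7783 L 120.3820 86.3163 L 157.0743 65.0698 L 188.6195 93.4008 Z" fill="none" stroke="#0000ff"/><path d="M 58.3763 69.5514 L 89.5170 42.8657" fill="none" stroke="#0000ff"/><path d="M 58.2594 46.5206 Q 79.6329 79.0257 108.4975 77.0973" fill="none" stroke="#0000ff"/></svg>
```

G21
G90
G0 X171.4232 Y32.1857
M3 S891
G1 X129.2501 Y36.5642 F1250
G1 X120.3820 Y78.0262
G1 X157.0743 Y99.2727
G1 X188.6195 Y70.9417
G1 X171.4232 Y32.1857
M5
G0 X58.3763 Y94.7911
M3 S891
G1 X89.5170 Y121.4768 F1250
M5
G0 X58.2594 Y117.8219
M3 S891
G1 X69.4143 Y103.7214 F1250
G1 X81.5057 Y93.9252
G1 X94.5334 Y88.4331
G1 X108.4975 Y87.2452
M5

Since the viewBox matches the mm dimensions, user units are millimetres directly. The only transform is the Y-flip y_m = 164.3425 − y_svg.

Shape 1 is a regular polygon drawn with `<path>`. Its stroke #0000ff means cut at S891, F1250. After flipping Y the toolpath is (171.4232,32.1857) → (129.2501,36.5642) → (120.3820,78.0262) → (157.0743,99.2727) → (188.6195,70.9417) → (171.4232,32.1857), returning to the start.

Shape 2 is a line segment drawn with `<path>`. Its stroke #0000ff means cut at S891, F1250. After flipping Y the toolpath is (58.3763,94.7911) → (89.5170,121.4768).

Shape 3 is a quadratic bezier drawn with `<path>`. Its stroke #0000ff means cut at S891, F1250. After flipping Y the toolpath is (58.2594,117.8219) → (69.4143,103.7214) → (81.5057,93.9252) → (94.5334,88.4331) → (108.4975,87.2452).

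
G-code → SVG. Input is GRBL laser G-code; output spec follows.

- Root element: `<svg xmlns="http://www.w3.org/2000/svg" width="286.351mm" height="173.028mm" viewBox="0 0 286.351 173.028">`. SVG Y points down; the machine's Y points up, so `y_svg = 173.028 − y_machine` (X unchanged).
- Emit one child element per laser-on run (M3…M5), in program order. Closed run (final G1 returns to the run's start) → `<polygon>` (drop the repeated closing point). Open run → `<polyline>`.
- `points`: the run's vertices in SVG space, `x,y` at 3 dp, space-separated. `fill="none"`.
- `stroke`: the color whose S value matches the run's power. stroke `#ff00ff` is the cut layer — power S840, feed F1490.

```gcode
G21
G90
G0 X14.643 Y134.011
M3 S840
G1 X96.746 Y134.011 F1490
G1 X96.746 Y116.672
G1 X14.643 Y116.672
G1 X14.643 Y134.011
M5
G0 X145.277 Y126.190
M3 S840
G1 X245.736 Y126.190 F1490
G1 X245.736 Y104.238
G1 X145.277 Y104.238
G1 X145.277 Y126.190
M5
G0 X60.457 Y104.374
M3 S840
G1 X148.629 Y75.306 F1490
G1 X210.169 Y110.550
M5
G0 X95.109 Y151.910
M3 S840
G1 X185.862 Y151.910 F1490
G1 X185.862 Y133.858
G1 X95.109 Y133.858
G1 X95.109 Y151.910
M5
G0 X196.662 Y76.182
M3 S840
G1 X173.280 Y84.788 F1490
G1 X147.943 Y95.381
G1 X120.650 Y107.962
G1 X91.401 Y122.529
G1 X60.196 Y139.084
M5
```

<svg xmlns="http://www.w3.org/2000/svg" width="286.351mm" height="173.028mm" viewBox="0 0 286.351 173.028">
  <polygon points="14.643,39.017 96.746,39.017 96.746,56.356 14.643,56.356" fill="none" stroke="#ff00ff"/>
  <polygon points="145.277,46.838 245.736,46.838 245.736,68.790 145.277,68.790" fill="none" stroke="#ff00ff"/>
  <polyline points="60.457,68.654 148.629,97.722 210.169,62.478" fill="none" stroke="#ff00ff"/>
  <polygon points="95.109,21.118 185.862,21.118 185.862,39.170 95.109,39.170" fill="none" stroke="#ff00ff"/>
  <polyline points="196.662,96.846 173.280,88.240 147.943,77.647 120.650,65.066 91.401,50.499 60.196,33.944" fill="none" stroke="#ff00ff"/>
</svg>

Each laser-on run becomes one SVG element. Flip Y back into SVG space with y_svg = 173.028 − y_machine. Every run uses S840, so all elements get stroke `#ff00ff` (cut).

Run 1: The run returns to its start, so emit a `<polygon>` with points (Y-flipped): 14.643,39.017 96.746,39.017 96.746,56.356 14.643,56.356.

Run 2: The run returns to its start, so emit a `<polygon>` with points (Y-flipped): 145.277,46.838 245.736,46.838 245.736,68.790 145.277,68.790.

Run 3: The run is open, so emit a `<polyline>` with points (Y-flipped): 60.457,68.654 148.629,97.722 210.169,62.478.

Run 4: The run returns to its start, so emit a `<polygon>` with points (Y-flipped): 95.109,21.118 185.862,21.118 185.862,39.170 95.109,39.170.

Run 5: The run is open, so emit a `<polyline>` with points (Y-flipped): 196.662,96.846 173.280,88.240 147.943,77.647 120.650,65.066 91.401,50.499 60.196,33.944.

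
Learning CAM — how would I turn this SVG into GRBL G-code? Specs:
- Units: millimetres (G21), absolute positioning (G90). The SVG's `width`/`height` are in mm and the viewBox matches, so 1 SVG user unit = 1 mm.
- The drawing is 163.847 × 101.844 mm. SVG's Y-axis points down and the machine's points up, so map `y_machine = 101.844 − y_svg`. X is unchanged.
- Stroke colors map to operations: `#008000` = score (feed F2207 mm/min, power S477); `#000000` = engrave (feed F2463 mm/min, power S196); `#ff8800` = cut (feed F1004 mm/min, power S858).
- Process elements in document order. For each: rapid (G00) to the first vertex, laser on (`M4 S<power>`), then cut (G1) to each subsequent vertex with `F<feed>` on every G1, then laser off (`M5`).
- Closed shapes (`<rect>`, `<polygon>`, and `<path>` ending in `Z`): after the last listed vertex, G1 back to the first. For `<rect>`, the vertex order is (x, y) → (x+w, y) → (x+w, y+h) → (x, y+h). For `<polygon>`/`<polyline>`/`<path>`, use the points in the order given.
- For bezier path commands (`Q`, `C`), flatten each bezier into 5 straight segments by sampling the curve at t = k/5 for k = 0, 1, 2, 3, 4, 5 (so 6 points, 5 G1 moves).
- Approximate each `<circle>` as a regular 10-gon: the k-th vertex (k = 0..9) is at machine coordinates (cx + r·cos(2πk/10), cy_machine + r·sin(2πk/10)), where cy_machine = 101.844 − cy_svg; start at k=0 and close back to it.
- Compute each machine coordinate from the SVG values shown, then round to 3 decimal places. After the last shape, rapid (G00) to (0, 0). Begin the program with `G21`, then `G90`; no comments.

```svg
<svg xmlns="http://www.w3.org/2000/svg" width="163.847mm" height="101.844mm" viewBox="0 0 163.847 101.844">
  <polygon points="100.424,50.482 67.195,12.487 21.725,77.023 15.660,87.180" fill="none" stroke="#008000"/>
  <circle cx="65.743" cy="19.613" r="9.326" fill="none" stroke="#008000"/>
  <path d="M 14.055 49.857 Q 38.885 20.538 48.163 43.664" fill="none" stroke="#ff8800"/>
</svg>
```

viewBox `0 0 163.847 101.844` with mm width/height → 1 unit = 1 mm. Flip: y_m = 101.844 − y_svg.

**Shape 1** — `<polygon>` closed polygon, stroke `#008000` → score (S477, F2207). Machine vertices: (100.424,51.362) → (67.195,89.357) → (21.725,24.821) → (15.660,14.664) → (100.424,51.362). Closed: final G1 returns to the first vertex.

**Shape 2** — `<circle>` circle, stroke `#008000` → score (S477, F2207). Machine vertices: (75.069,82.231) → (73.288,87.713) → (68.625,91.101) → (62.861,91.101) → (58.198,87.713) → (56.417,82.231) → (58.198,76.749) → (62.861,73.361) → (68.625,73.361) → (73.288,76.749) → (75.069,82.231). Closed: final G1 returns to the first vertex.

**Shape 3** — `<path>` quadratic bezier, stroke `#ff8800` → cut (S858, F1004). Control points (SVG): P0=(14.055,49.857), P1=(38.885,20.538), P2=(48.163,43.664); sampled at t=k/5. Machine vertices: (14.055,51.987) → (23.365,61.617) → (31.431,67.051) → (38.252,68.290) → (43.830,65.333) → (48.163,58.180). Open path.

G21
G90
G00 X100.424 Y51.362
M4 S477
G1 X67.195 Y89.357 F2207
G1 X21.725 Y24.821 F2207
G1 X15.660 Y14.664 F2207
G1 X100.424 Y51.362 F2207
M5
G00 X75.069 Y82.231
M4 S477
G1 X73.288 Y87.713 F2207
G1 X68.625 Y91.101 F2207
G1 X62.861 Y91.101 F2207
G1 X58.198 Y87.713 F2207
G1 X56.417 Y82.231 F2207
G1 X58.198 Y76.749 F2207
G1 X62.861 Y73.361 F2207
G1 X68.625 Y73.361 F2207
G1 X73.288 Y76.749 F2207
G1 X75.069 Y82.231 F2207
M5
G00 X14.055 Y51.987
M4 S858
G1 X23.365 Y61.617 F1004
G1 X31.431 Y67.051 F1004
G1 X38.252 Y68.290 F1004
G1 X43.830 Y65.333 F1004
G1 X48.163 Y58.180 F1004
M5
G00 X0.000 Y0.000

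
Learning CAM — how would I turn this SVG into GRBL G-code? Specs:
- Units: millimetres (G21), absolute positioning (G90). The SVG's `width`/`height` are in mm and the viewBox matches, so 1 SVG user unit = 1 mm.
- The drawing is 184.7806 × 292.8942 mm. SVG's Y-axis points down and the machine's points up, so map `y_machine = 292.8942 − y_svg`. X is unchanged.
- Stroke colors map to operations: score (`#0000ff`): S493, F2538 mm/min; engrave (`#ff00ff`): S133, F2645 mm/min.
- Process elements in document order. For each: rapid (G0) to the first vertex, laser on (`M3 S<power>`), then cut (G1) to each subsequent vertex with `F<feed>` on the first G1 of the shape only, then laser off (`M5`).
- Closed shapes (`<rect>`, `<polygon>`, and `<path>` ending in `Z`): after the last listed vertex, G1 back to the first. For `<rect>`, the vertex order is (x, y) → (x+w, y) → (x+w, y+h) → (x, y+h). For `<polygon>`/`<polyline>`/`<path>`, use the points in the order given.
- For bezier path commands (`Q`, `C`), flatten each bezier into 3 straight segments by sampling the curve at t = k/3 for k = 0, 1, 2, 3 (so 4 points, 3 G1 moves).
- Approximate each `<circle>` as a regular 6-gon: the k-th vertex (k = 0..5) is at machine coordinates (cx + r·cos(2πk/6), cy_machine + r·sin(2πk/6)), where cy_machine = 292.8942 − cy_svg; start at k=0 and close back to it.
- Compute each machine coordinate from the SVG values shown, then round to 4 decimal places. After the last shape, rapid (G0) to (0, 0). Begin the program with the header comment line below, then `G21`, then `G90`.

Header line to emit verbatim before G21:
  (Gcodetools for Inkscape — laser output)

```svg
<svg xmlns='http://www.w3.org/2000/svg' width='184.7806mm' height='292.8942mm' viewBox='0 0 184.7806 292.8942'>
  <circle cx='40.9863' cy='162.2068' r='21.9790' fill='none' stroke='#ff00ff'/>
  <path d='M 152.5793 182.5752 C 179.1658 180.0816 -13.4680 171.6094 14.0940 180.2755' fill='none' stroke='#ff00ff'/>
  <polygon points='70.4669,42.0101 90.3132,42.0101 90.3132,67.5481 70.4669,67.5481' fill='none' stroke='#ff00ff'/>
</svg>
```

(Gcodetools for Inkscape — laser output)
G21
G90
G0 X62.9653 Y130.6874
M3 S133
G1 X51.9758 Y149.7218 F2645
G1 X29.9968 Y149.7218
G1 X19.0073 Y130.6874
G1 X29.9968 Y111.6530
G1 X51.9758 Y111.6530
G1 X62.9653 Y130.6874
M5
G0 X152.5793 Y110.3190
M3 S133
G1 X122.3670 Y113.9493 F2645
G1 X43.6559 Y116.4282
G1 X14.0940 Y112.6187
M5
G0 X70.4669 Y250.8841
M3 S133
G1 X90.3132 Y250.8841 F2645
G1 X90.3132 Y225.3461
G1 X70.4669 Y225.3461
G1 X70.4669 Y250.8841
M5
G0 X0.0000 Y0.0000

1 u = 1 mm; y_m = 292.8942 − y.

[1] `<circle>` circle, #ff00ff→engrave S133 F2645: (62.9653,130.6874) → (51.9758,149.7218) → (29.9968,149.7218) → (19.0073,130.6874) → (29.9968,111.6530) → (51.9758,111.6530) → (62.9653,130.6874) (closed)

[2] `<path>` cubic bezier, #ff00ff→engrave S133 F2645: (152.5793,110.3190) → (122.3670,113.9493) → (43.6559,116.4282) → (14.0940,112.6187)

[3] `<polygon>` rectangle, #ff00ff→engrave S133 F2645: (70.4669,250.8841) → (90.3132,250.8841) → (90.3132,225.3461) → (70.4669,225.3461) → (70.4669,250.8841) (closed)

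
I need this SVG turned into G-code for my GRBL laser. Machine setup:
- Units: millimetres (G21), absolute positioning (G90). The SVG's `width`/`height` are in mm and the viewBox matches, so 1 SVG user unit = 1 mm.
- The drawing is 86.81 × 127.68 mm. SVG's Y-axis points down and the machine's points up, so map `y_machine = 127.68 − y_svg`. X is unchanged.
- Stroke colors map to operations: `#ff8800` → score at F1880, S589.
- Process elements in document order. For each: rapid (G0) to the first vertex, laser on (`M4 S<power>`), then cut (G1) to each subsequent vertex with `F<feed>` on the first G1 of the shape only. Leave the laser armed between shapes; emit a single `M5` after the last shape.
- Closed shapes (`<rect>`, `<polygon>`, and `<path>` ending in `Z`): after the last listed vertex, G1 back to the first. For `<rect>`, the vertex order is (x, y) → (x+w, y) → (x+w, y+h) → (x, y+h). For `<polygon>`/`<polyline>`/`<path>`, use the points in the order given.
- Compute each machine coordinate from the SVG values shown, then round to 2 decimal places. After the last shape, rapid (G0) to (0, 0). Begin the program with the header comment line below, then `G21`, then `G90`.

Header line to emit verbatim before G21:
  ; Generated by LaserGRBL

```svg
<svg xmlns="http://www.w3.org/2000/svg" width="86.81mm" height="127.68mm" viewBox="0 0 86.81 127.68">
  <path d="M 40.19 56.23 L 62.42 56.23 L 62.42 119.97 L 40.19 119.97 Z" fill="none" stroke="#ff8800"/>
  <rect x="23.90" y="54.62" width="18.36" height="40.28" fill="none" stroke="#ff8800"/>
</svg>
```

; Generated by LaserGRBL
G21
G90
G0 X40.19 Y71.45
M4 S589
G1 X62.42 Y71.45 F1880
G1 X62.42 Y7.71
G1 X40.19 Y7.71
G1 X40.19 Y71.45
G0 X23.90 Y73.06
M4 S589
G1 X42.26 Y73.06 F1880
G1 X42.26 Y32.78
G1 X23.90 Y32.78
G1 X23.90 Y73.06
M5
G0 X0.00 Y0.00

Since the viewBox matches the mm dimensions, user units are millimetres directly. The only transform is the Y-flip y_m = 127.68 − y_svg.

Shape 1 is a rectangle drawn with `<path>`. Its stroke #ff8800 means score at S589, F1880. After flipping Y the toolpath is (40.19,71.45) → (62.42,71.45) → (62.42,7.71) → (40.19,7.71) → (40.19,71.45), returning to the start.

Shape 2 is a rectangle drawn with `<rect>`. Its stroke #ff8800 means score at S589, F1880. After flipping Y the toolpath is (23.90,73.06) → (42.26,73.06) → (42.26,32.78) → (23.90,32.78) → (23.90,73.06), returning to the start.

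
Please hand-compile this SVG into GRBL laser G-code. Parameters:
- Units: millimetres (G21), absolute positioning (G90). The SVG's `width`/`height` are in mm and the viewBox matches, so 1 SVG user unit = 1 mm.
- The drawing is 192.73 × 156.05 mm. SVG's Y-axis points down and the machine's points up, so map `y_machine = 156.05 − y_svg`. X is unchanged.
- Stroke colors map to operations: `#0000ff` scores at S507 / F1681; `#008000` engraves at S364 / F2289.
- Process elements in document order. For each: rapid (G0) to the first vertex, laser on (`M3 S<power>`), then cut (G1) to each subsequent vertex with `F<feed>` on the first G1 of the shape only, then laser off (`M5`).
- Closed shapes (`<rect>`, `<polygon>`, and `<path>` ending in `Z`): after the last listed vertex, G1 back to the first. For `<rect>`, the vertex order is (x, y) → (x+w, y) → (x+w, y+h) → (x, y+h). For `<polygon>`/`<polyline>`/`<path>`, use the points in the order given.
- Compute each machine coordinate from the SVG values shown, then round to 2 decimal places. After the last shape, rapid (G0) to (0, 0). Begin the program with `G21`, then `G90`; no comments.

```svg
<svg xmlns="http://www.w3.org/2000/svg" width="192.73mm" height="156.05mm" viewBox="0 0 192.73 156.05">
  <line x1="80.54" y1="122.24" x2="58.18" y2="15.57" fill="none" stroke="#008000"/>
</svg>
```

viewBox `0 0 192.73 156.05` with mm width/height → 1 unit = 1 mm. Flip: y_m = 156.05 − y_svg.

**Shape 1** — `<line>` line segment, stroke `#008000` → engrave (S364, F2289). Machine vertices: (80.54,33.81) → (58.18,140.48). Open path.

G21
G90
G0 X80.54 Y33.81
M3 S364
G1 X58.18 Y140.48 F2289
M5
G0 X0.00 Y0.00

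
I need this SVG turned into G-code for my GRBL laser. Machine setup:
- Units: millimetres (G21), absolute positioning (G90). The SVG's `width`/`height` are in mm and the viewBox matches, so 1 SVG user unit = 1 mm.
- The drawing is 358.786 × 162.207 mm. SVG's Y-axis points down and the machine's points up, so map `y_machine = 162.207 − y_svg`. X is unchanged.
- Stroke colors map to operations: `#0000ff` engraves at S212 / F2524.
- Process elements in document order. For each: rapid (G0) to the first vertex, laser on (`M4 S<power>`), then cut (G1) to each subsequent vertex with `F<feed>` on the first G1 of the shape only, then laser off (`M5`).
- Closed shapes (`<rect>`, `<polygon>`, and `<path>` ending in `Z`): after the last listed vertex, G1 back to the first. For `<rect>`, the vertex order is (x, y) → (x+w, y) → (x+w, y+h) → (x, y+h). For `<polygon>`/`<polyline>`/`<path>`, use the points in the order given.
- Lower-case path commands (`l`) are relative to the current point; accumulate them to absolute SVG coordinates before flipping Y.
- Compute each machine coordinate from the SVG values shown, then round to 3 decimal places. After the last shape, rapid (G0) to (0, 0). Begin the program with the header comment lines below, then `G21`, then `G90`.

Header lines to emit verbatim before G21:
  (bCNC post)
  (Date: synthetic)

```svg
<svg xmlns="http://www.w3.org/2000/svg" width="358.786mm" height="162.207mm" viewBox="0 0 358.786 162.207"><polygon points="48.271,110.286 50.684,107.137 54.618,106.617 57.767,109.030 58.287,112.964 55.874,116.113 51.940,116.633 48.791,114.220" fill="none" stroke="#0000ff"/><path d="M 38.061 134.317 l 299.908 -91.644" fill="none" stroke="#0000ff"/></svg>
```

viewBox `0 0 358.786 162.207` with mm width/height → 1 unit = 1 mm. Flip: y_m = 162.207 − y_svg.

**Shape 1** — `<polygon>` regular polygon, stroke `#0000ff` → engrave (S212, F2524). Machine vertices: (48.271,51.921) → (50.684,55.070) → (54.618,55.590) → (57.767,53.177) → (58.287,49.243) → (55.874,46.094) → (51.940,45.574) → (48.791,47.987) → (48.271,51.921). Closed: final G1 returns to the first vertex.

**Shape 2** — `<path>` line segment, stroke `#0000ff` → engrave (S212, F2524). Machine vertices: (38.061,27.890) → (337.969,119.534). Open path.

(bCNC post)
(Date: synthetic)
G21
G90
G0 X48.271 Y51.921
M4 S212
G1 X50.684 Y55.070 F2524
G1 X54.618 Y55.590
G1 X57.767 Y53.177
G1 X58.287 Y49.243
G1 X55.874 Y46.094
G1 X51.940 Y45.574
G1 X48.791 Y47.987
G1 X48.271 Y51.921
M5
G0 X38.061 Y27.890
M4 S212
G1 X337.969 Y119.534 F2524
M5
G0 X0.000 Y0.000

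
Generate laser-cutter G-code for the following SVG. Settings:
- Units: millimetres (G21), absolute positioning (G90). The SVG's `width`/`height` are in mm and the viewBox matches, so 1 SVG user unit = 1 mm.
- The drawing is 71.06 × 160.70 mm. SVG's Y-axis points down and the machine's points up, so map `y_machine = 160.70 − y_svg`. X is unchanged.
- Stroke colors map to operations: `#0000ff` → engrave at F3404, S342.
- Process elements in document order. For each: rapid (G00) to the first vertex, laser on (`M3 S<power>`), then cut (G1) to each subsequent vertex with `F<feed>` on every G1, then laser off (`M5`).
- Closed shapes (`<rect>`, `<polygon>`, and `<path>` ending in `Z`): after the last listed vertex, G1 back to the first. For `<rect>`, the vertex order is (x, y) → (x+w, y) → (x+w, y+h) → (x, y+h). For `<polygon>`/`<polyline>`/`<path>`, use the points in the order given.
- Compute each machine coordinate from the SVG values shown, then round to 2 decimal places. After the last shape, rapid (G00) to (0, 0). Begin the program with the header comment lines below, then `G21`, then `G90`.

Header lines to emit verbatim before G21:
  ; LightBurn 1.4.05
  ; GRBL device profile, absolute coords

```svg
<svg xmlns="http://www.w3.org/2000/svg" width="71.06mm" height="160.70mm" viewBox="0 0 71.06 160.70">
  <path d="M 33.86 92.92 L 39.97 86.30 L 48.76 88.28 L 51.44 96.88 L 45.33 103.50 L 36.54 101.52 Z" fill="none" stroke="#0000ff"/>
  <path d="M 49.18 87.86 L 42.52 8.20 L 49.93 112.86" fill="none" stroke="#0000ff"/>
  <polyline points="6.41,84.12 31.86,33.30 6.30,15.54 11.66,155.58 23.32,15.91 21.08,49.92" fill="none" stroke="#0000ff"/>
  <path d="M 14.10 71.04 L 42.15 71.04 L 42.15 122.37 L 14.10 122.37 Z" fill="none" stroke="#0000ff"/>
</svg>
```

; LightBurn 1.4.05
; GRBL device profile, absolute coords
G21
G90
G00 X33.86 Y67.78
M3 S342
G1 X39.97 Y74.40 F3404
G1 X48.76 Y72.42 F3404
G1 X51.44 Y63.82 F3404
G1 X45.33 Y57.20 F3404
G1 X36.54 Y59.18 F3404
G1 X33.86 Y67.78 F3404
M5
G00 X49.18 Y72.84
M3 S342
G1 X42.52 Y152.50 F3404
G1 X49.93 Y47.84 F3404
M5
G00 X6.41 Y76.58
M3 S342
G1 X31.86 Y127.40 F3404
G1 X6.30 Y145.16 F3404
G1 X11.66 Y5.12 F3404
G1 X23.32 Y144.79 F3404
G1 X21.08 Y110.78 F3404
M5
G00 X14.10 Y89.66
M3 S342
G1 X42.15 Y89.66 F3404
G1 X42.15 Y38.33 F3404
G1 X14.10 Y38.33 F3404
G1 X14.10 Y89.66 F3404
M5
G00 X0.00 Y0.00

Since the viewBox matches the mm dimensions, user units are millimetres directly. The only transform is the Y-flip y_m = 160.70 − y_svg.

Shape 1 is a regular polygon drawn with `<path>`. Its stroke #0000ff means engrave at S342, F3404. After flipping Y the toolpath is (33.86,67.78) → (39.97,74.40) → (48.76,72.42) → (51.44,63.82) → (45.33,57.20) → (36.54,59.18) → (33.86,67.78), returning to the start.

Shape 2 is a open polyline drawn with `<path>`. Its stroke #0000ff means engrave at S342, F3404. After flipping Y the toolpath is (49.18,72.84) → (42.52,152.50) → (49.93,47.84).

Shape 3 is a open polyline drawn with `<polyline>`. Its stroke #0000ff means engrave at S342, F3404. After flipping Y the toolpath is (6.41,76.58) → (31.86,127.40) → (6.30,145.16) → (11.66,5.12) → (23.32,144.79) → (21.08,110.78).

Shape 4 is a rectangle drawn with `<path>`. Its stroke #0000ff means engrave at S342, F3404. After flipping Y the toolpath is (14.10,89.66) → (42.15,89.66) → (42.15,38.33) → (14.10,38.33) → (14.10,89.66), returning to the start.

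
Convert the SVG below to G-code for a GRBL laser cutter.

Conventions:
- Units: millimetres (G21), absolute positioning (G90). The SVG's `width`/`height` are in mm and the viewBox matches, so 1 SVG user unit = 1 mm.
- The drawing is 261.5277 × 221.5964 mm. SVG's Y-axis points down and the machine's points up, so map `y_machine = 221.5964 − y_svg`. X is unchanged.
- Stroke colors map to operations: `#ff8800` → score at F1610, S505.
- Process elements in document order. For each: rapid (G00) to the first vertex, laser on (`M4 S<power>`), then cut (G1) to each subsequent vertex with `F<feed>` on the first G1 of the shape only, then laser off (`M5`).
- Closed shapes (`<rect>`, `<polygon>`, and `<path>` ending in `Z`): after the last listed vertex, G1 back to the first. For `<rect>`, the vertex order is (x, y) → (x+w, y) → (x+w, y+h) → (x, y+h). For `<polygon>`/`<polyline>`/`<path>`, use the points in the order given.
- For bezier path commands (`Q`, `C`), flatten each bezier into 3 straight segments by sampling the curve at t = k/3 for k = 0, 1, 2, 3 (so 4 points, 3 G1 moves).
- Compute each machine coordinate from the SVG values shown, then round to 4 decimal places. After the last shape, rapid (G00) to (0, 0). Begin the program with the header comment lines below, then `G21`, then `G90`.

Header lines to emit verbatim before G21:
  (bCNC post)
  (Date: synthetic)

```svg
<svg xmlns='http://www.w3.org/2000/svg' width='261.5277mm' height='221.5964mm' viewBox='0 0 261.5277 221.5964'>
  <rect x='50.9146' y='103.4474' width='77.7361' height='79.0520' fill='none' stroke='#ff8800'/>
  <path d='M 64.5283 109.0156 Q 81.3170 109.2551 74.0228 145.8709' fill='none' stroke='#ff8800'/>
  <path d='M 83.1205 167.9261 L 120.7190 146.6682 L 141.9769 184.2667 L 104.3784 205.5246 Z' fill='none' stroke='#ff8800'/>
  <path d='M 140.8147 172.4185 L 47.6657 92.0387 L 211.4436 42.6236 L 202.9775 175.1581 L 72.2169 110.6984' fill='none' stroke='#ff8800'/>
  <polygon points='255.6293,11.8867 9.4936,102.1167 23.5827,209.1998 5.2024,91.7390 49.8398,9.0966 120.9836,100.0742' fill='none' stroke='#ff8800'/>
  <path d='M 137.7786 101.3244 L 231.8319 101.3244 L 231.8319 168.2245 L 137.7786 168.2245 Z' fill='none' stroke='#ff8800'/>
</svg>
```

(bCNC post)
(Date: synthetic)
G21
G90
G00 X50.9146 Y118.1490
M4 S505
G1 X128.6507 Y118.1490 F1610
G1 X128.6507 Y39.0970
G1 X50.9146 Y39.0970
G1 X50.9146 Y118.1490
M5
G00 X64.5283 Y112.5808
M4 S505
G1 X73.0449 Y108.3793 F1610
G1 X76.2097 Y96.0942
G1 X74.0228 Y75.7255
M5
G00 X83.1205 Y53.6703
M4 S505
G1 X120.7190 Y74.9282 F1610
G1 X141.9769 Y37.3297
G1 X104.3784 Y16.0718
G1 X83.1205 Y53.6703
M5
G00 X140.8147 Y49.1779
M4 S505
G1 X47.6657 Y129.5577 F1610
G1 X211.4436 Y178.9728
G1 X202.9775 Y46.4383
G1 X72.2169 Y110.8980
M5
G00 X255.6293 Y209.7097
M4 S505
G1 X9.4936 Y119.4797 F1610
G1 X23.5827 Y12.3966
G1 X5.2024 Y129.8574
G1 X49.8398 Y212.4998
G1 X120.9836 Y121.5222
G1 X255.6293 Y209.7097
M5
G00 X137.7786 Y120.2720
M4 S505
G1 X231.8319 Y120.2720 F1610
G1 X231.8319 Y53.3719
G1 X137.7786 Y53.3719
G1 X137.7786 Y120.2720
M5
G00 X0.0000 Y0.0000

viewBox `0 0 261.5277 221.5964` with mm width/height → 1 unit = 1 mm. Flip: y_m = 221.5964 − y_svg.

**Shape 1** — `<rect>` rectangle, stroke `#ff8800` → score (S505, F1610). Machine vertices: (50.9146,118.1490) → (128.6507,118.1490) → (128.6507,39.0970) → (50.9146,39.0970) → (50.9146,118.1490). Closed: final G1 returns to the first vertex.

**Shape 2** — `<path>` quadratic bezier, stroke `#ff8800` → score (S505, F1610). Control points (SVG): P0=(64.5283,109.0156), P1=(81.3170,109.2551), P2=(74.0228,145.8709); sampled at t=k/3. Machine vertices: (64.5283,112.5808) → (73.0449,108.3793) → (76.2097,96.0942) → (74.0228,75.7255). Open path.

**Shape 3** — `<path>` regular polygon, stroke `#ff8800` → score (S505, F1610). Machine vertices: (83.1205,53.6703) → (120.7190,74.9282) → (141.9769,37.3297) → (104.3784,16.0718) → (83.1205,53.6703). Closed: final G1 returns to the first vertex.

**Shape 4** — `<path>` open polyline, stroke `#ff8800` → score (S505, F1610). Machine vertices: (140.8147,49.1779) → (47.6657,129.5577) → (211.4436,178.9728) → (202.9775,46.4383) → (72.2169,110.8980). Open path.

**Shape 5** — `<polygon>` closed polygon, stroke `#ff8800` → score (S505, F1610). Machine vertices: (255.6293,209.7097) → (9.4936,119.4797) → (23.5827,12.3966) → (5.2024,129.8574) → (49.8398,212.4998) → (120.9836,121.5222) → (255.6293,209.7097). Closed: final G1 returns to the first vertex.

**Shape 6** — `<path>` rectangle, stroke `#ff8800` → score (S505, F1610). Machine vertices: (137.7786,120.2720) → (231.8319,120.2720) → (231.8319,53.3719) → (137.7786,53.3719) → (137.7786,120.2720). Closed: final G1 returns to the first vertex.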